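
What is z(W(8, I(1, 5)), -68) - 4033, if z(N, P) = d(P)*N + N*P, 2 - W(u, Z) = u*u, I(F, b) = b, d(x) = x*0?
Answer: 183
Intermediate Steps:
d(x) = 0
W(u, Z) = 2 - u² (W(u, Z) = 2 - u*u = 2 - u²)
z(N, P) = N*P (z(N, P) = 0*N + N*P = 0 + N*P = N*P)
z(W(8, I(1, 5)), -68) - 4033 = (2 - 1*8²)*(-68) - 4033 = (2 - 1*64)*(-68) - 4033 = (2 - 64)*(-68) - 4033 = -62*(-68) - 4033 = 4216 - 4033 = 183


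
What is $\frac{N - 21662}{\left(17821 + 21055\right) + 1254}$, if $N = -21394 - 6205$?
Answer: $- \frac{49261}{40130} \approx -1.2275$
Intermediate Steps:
$N = -27599$
$\frac{N - 21662}{\left(17821 + 21055\right) + 1254} = \frac{-27599 - 21662}{\left(17821 + 21055\right) + 1254} = - \frac{49261}{38876 + 1254} = - \frac{49261}{40130}$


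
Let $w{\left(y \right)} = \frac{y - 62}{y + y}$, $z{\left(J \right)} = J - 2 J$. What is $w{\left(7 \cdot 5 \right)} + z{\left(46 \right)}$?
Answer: $- \frac{3247}{70} \approx -46.386$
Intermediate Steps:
$z{\left(J \right)} = - J$
$w{\left(y \right)} = \frac{-62 + y}{2 y}$
$w{\left(7 \cdot 5 \right)} + z{\left(46 \right)} = \frac{-62 + 7 \cdot 5}{2 \cdot 7 \cdot 5} - 46 = \frac{-62 + 35}{2 \cdot 35} - 46 = \frac{1}{2} \cdot \frac{1}{35} \left(-27\right) - 46 = - \frac{27}{70} - 46 = - \frac{3247}{70}$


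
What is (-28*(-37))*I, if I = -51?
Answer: -52836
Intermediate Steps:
(-28*(-37))*I = -28*(-37)*(-51) = 1036*(-51) = -52836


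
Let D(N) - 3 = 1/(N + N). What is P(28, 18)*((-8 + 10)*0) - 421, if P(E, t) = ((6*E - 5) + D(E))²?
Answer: -421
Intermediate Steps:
D(N) = 3 + 1/(2*N) (D(N) = 3 + 1/(N + N) = 3 + 1/(2*N))
P(E, t) = (-2 + 1/(2*E) + 6*E)² (P(E, t) = ((6*E - 5) + (3 + 1/(2*E)))² = ((-5 + 6*E) + (3 + 1/(2*E)))² = (-2 + 1/(2*E) + 6*E)²)
P(28, 18)*((-8 + 10)*0) - 421 = ((¼)*(1 - 4*28 + 12*28²)²/28²)*((-8 + 10)*0) - 421 = ((¼)*(1/784)*(1 - 112 + 12*784)²)*(2*0) - 421 = ((¼)*(1/784)*(1 - 112 + 9408)²)*0 - 421 = ((¼)*(1/784)*9297²)*0 - 421 = ((¼)*(1/784)*86434209)*0 - 421 = (86434209/3136)*0 - 421 = 0 - 421 = -421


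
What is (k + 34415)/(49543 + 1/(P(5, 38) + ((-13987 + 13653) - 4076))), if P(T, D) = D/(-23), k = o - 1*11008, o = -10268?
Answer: 1333188052/5027029101 ≈ 0.26520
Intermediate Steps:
k = -21276 (k = -10268 - 1*11008 = -10268 - 11008 = -21276)
P(T, D) = -D/23 (P(T, D) = D*(-1/23) = -D/23)
(k + 34415)/(49543 + 1/(P(5, 38) + ((-13987 + 13653) - 4076))) = (-21276 + 34415)/(49543 + 1/(-1/23*38 + ((-13987 + 13653) - 4076))) = 13139/(49543 + 1/(-38/23 + (-334 - 4076))) = 13139/(49543 + 1/(-38/23 - 4410)) = 13139/(49543 + 1/(-101468/23)) = 13139/(49543 - 23/101468) = 13139/(5027029101/101468) = 13139*(101468/5027029101) = 1333188052/5027029101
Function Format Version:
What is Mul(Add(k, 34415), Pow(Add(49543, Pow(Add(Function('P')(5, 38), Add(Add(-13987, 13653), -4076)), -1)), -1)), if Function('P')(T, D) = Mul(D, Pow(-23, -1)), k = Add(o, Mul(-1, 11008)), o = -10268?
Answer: Rational(1333188052, 5027029101) ≈ 0.26520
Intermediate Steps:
k = -21276 (k = Add(-10268, Mul(-1, 11008)) = Add(-10268, -11008) = -21276)
Function('P')(T, D) = Mul(Rational(-1, 23), D) (Function('P')(T, D) = Mul(D, Rational(-1, 23)) = Mul(Rational(-1, 23), D))
Mul(Add(k, 34415), Pow(Add(49543, Pow(Add(Function('P')(5, 38), Add(Add(-13987, 13653), -4076)), -1)), -1)) = Mul(Add(-21276, 34415), Pow(Add(49543, Pow(Add(Mul(Rational(-1, 23), 38), Add(Add(-13987, 13653), -4076)), -1)), -1)) = Mul(13139, Pow(Add(49543, Pow(Add(Rational(-38, 23), Add(-334, -4076)), -1)), -1)) = Mul(13139, Pow(Add(49543, Pow(Add(Rational(-38, 23), -4410), -1)), -1)) = Mul(13139, Pow(Add(49543, Pow(Rational(-101468, 23), -1)), -1)) = Mul(13139, Pow(Add(49543, Rational(-23, 101468)), -1)) = Mul(13139, Pow(Rational(5027029101, 101468), -1)) = Mul(13139, Rational(101468, 5027029101)) = Rational(1333188052, 5027029101)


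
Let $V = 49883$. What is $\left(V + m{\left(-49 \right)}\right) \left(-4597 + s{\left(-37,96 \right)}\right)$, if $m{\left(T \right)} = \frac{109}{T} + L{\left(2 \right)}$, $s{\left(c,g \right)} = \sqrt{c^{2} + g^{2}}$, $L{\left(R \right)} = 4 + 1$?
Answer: $- \frac{11236920591}{49} + \frac{2444403 \sqrt{10585}}{49} \approx -2.2419 \cdot 10^{8}$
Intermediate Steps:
$L{\left(R \right)} = 5$
$m{\left(T \right)} = 5 + \frac{109}{T}$ ($m{\left(T \right)} = \frac{109}{T} + 5 = 5 + \frac{109}{T}$)
$\left(V + m{\left(-49 \right)}\right) \left(-4597 + s{\left(-37,96 \right)}\right) = \left(49883 + \left(5 + \frac{109}{-49}\right)\right) \left(-4597 + \sqrt{\left(-37\right)^{2} + 96^{2}}\right) = \left(49883 + \left(5 + 109 \left(- \frac{1}{49}\right)\right)\right) \left(-4597 + \sqrt{1369 + 9216}\right) = \left(49883 + \left(5 - \frac{109}{49}\right)\right) \left(-4597 + \sqrt{10585}\right) = \left(49883 + \frac{136}{49}\right) \left(-4597 + \sqrt{10585}\right) = \frac{2444403 \left(-4597 + \sqrt{10585}\right)}{49} = - \frac{11236920591}{49} + \frac{2444403 \sqrt{10585}}{49}$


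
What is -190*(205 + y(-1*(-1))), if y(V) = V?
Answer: -39140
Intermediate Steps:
-190*(205 + y(-1*(-1))) = -190*(205 - 1*(-1)) = -190*(205 + 1) = -190*206 = -39140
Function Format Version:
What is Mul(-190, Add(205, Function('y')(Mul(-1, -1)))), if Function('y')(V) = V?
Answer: -39140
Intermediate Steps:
Mul(-190, Add(205, Function('y')(Mul(-1, -1)))) = Mul(-190, Add(205, Mul(-1, -1))) = Mul(-190, Add(205, 1)) = Mul(-190, 206) = -39140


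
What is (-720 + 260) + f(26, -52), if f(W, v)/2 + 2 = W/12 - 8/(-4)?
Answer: -1367/3 ≈ -455.67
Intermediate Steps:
f(W, v) = W/6 (f(W, v) = -4 + 2*(W/12 - 8/(-4)) = -4 + 2*(W*(1/12) - 8*(-¼)) = -4 + 2*(W/12 + 2) = -4 + 2*(2 + W/12) = -4 + (4 + W/6) = W/6)
(-720 + 260) + f(26, -52) = (-720 + 260) + (⅙)*26 = -460 + 13/3 = -1367/3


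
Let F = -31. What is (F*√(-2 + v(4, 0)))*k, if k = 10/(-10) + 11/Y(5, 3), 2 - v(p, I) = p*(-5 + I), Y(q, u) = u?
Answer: -496*√5/3 ≈ -369.70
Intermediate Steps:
v(p, I) = 2 - p*(-5 + I)
k = 8/3 (k = 10/(-10) + 11/3 = 10*(-⅒) + 11*(⅓) = -1 + 11/3 = 8/3 ≈ 2.6667)
(F*√(-2 + v(4, 0)))*k = -31*√(-2 + (2 + 5*4 - 1*0*4))*(8/3) = -31*√(-2 + (2 + 20 + 0))*(8/3) = -31*√(-2 + 22)*(8/3) = -62*√5*(8/3) = -496*√5/3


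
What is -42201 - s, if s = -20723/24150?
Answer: -44310149/1050 ≈ -42200.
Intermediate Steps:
s = -901/1050 (s = -20723*1/24150 = -901/1050 ≈ -0.85810)
-42201 - s = -42201 - 1*(-901/1050) = -42201 + 901/1050 = -44310149/1050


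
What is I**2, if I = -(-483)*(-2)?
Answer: 933156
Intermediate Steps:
I = -966 (I = -23*42 = -966)
I**2 = (-966)**2 = 933156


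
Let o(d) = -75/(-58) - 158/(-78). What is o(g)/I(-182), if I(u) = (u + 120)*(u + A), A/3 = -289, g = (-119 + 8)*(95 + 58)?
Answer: 7507/147115956 ≈ 5.1028e-5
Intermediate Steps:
g = -16983 (g = -111*153 = -16983)
A = -867 (A = 3*(-289) = -867)
o(d) = 7507/2262 (o(d) = -75*(-1/58) - 158*(-1/78) = 75/58 + 79/39 = 7507/2262)
I(u) = (-867 + u)*(120 + u) (I(u) = (u + 120)*(u - 867) = (120 + u)*(-867 + u) = (-867 + u)*(120 + u))
o(g)/I(-182) = 7507/(2262*(-104040 + (-182)**2 - 747*(-182))) = 7507/(2262*(-104040 + 33124 + 135954)) = (7507/2262)/65038 = (7507/2262)*(1/65038) = 7507/147115956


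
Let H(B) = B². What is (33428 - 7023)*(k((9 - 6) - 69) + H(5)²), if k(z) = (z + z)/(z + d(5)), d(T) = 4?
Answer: 513339605/31 ≈ 1.6559e+7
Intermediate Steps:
k(z) = 2*z/(4 + z) (k(z) = (z + z)/(z + 4) = (2*z)/(4 + z) = 2*z/(4 + z))
(33428 - 7023)*(k((9 - 6) - 69) + H(5)²) = (33428 - 7023)*(2*((9 - 6) - 69)/(4 + ((9 - 6) - 69)) + (5²)²) = 26405*(2*(3 - 69)/(4 + (3 - 69)) + 25²) = 26405*(2*(-66)/(4 - 66) + 625) = 26405*(2*(-66)/(-62) + 625) = 26405*(2*(-66)*(-1/62) + 625) = 26405*(66/31 + 625) = 26405*(19441/31) = 513339605/31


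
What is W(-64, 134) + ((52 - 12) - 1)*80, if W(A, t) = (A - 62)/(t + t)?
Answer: 418017/134 ≈ 3119.5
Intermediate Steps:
W(A, t) = (-62 + A)/(2*t) (W(A, t) = (-62 + A)/((2*t)) = (-62 + A)*(1/(2*t)) = (-62 + A)/(2*t))
W(-64, 134) + ((52 - 12) - 1)*80 = (½)*(-62 - 64)/134 + ((52 - 12) - 1)*80 = (½)*(1/134)*(-126) + (40 - 1)*80 = -63/134 + 39*80 = -63/134 + 3120 = 418017/134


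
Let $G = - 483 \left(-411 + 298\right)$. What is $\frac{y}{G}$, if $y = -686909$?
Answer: $- \frac{686909}{54579} \approx -12.586$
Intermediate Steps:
$G = 54579$ ($G = \left(-483\right) \left(-113\right) = 54579$)
$\frac{y}{G} = - \frac{686909}{54579}$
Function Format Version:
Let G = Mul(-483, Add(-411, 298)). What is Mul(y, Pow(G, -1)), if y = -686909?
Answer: Rational(-686909, 54579) ≈ -12.586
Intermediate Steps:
G = 54579 (G = Mul(-483, -113) = 54579)
Mul(y, Pow(G, -1)) = Mul(-686909, Pow(54579, -1)) = Mul(-686909, Rational(1, 54579)) = Rational(-686909, 54579)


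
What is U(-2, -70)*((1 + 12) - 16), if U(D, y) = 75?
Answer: -225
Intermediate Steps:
U(-2, -70)*((1 + 12) - 16) = 75*((1 + 12) - 16) = 75*(13 - 16) = 75*(-3) = -225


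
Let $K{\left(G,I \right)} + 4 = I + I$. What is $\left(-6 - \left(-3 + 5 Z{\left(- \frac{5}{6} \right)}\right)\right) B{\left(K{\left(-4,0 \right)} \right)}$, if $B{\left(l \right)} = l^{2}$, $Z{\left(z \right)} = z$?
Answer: $\frac{56}{3} \approx 18.667$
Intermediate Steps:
$K{\left(G,I \right)} = -4 + 2 I$ ($K{\left(G,I \right)} = -4 + \left(I + I\right) = -4 + 2 I$)
$\left(-6 - \left(-3 + 5 Z{\left(- \frac{5}{6} \right)}\right)\right) B{\left(K{\left(-4,0 \right)} \right)} = \left(-6 - \left(-3 + 5 \left(- \frac{5}{6}\right)\right)\right) \left(-4 + 2 \cdot 0\right)^{2} = \left(-6 - \left(-3 + 5 \left(\left(-5\right) \frac{1}{6}\right)\right)\right) \left(-4 + 0\right)^{2} = \left(-6 + \left(\left(-5\right) \left(- \frac{5}{6}\right) + 3\right)\right) \left(-4\right)^{2} = \left(-6 + \left(\frac{25}{6} + 3\right)\right) 16 = \left(-6 + \frac{43}{6}\right) 16 = \frac{7}{6} \cdot 16 = \frac{56}{3}$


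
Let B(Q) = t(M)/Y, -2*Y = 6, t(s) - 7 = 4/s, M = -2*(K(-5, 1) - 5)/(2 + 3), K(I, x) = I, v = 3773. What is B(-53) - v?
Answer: -11327/3 ≈ -3775.7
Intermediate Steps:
M = 4 (M = -2*(-5 - 5)/(2 + 3) = -(-20)/5 = -2*(-2) = 4)
t(s) = 7 + 4/s
Y = -3 (Y = -½*6 = -3)
B(Q) = -8/3 (B(Q) = (7 + 4/4)/(-3) = (7 + 4*(¼))*(-⅓) = (7 + 1)*(-⅓) = 8*(-⅓) = -8/3)
B(-53) - v = -8/3 - 1*3773 = -8/3 - 3773 = -11327/3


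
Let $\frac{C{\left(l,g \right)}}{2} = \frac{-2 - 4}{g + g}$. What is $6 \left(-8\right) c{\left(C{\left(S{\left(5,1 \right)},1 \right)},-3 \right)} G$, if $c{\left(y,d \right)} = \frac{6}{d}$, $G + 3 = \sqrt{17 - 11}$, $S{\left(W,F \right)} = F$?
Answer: $-288 + 96 \sqrt{6} \approx -52.849$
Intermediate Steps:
$G = -3 + \sqrt{6}$ ($G = -3 + \sqrt{17 - 11} = -3 + \sqrt{6} \approx -0.55051$)
$C{\left(l,g \right)} = - \frac{6}{g}$ ($C{\left(l,g \right)} = 2 \frac{-2 - 4}{g + g} = 2 \left(- \frac{6}{2 g}\right) = 2 \left(- 6 \frac{1}{2 g}\right) = 2 \left(- \frac{3}{g}\right) = - \frac{6}{g}$)
$6 \left(-8\right) c{\left(C{\left(S{\left(5,1 \right)},1 \right)},-3 \right)} G = 6 \left(-8\right) \frac{6}{-3} \left(-3 + \sqrt{6}\right) = - 48 \cdot 6 \left(- \frac{1}{3}\right) \left(-3 + \sqrt{6}\right) = - 48 \left(- 2 \left(-3 + \sqrt{6}\right)\right) = - 48 \left(6 - 2 \sqrt{6}\right) = -288 + 96 \sqrt{6}$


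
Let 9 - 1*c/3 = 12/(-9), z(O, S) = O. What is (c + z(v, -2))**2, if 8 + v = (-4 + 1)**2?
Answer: 1024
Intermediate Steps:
v = 1 (v = -8 + (-4 + 1)**2 = -8 + (-3)**2 = -8 + 9 = 1)
c = 31 (c = 27 - 36/(-9) = 27 - 36*(-1)/9 = 27 - 3*(-4/3) = 27 + 4 = 31)
(c + z(v, -2))**2 = (31 + 1)**2 = 32**2 = 1024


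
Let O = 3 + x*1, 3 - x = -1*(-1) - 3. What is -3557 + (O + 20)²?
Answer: -2773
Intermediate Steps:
x = 5 (x = 3 - (-1*(-1) - 3) = 3 - (1 - 3) = 3 - 1*(-2) = 3 + 2 = 5)
O = 8 (O = 3 + 5*1 = 3 + 5 = 8)
-3557 + (O + 20)² = -3557 + (8 + 20)² = -3557 + 28² = -3557 + 784 = -2773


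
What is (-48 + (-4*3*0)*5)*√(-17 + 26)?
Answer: -144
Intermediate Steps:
(-48 + (-4*3*0)*5)*√(-17 + 26) = (-48 - 12*0*5)*√9 = (-48 + 0*5)*3 = (-48 + 0)*3 = -48*3 = -144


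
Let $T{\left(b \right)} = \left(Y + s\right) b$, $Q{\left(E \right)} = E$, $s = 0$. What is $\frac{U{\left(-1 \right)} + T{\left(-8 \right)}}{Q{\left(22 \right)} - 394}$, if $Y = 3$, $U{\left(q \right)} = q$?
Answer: $\frac{25}{372} \approx 0.067204$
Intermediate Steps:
$T{\left(b \right)} = 3 b$ ($T{\left(b \right)} = \left(3 + 0\right) b = 3 b$)
$\frac{U{\left(-1 \right)} + T{\left(-8 \right)}}{Q{\left(22 \right)} - 394} = \frac{-1 + 3 \left(-8\right)}{22 - 394} = \frac{-1 - 24}{-372} = \left(-25\right) \left(- \frac{1}{372}\right) = \frac{25}{372}$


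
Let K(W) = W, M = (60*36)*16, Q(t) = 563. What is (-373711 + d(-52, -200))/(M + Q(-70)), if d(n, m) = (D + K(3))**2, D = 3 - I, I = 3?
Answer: -373702/35123 ≈ -10.640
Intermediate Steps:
M = 34560 (M = 2160*16 = 34560)
D = 0 (D = 3 - 1*3 = 3 - 3 = 0)
d(n, m) = 9 (d(n, m) = (0 + 3)**2 = 3**2 = 9)
(-373711 + d(-52, -200))/(M + Q(-70)) = (-373711 + 9)/(34560 + 563) = -373702/35123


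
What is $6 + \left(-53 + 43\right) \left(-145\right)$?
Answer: $1456$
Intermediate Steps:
$6 + \left(-53 + 43\right) \left(-145\right) = 6 - -1450 = 6 + 1450 = 1456$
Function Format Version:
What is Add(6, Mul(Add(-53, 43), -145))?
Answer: 1456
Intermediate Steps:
Add(6, Mul(Add(-53, 43), -145)) = Add(6, Mul(-10, -145)) = Add(6, 1450) = 1456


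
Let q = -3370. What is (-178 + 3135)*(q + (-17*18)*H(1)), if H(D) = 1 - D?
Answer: -9965090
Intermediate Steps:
(-178 + 3135)*(q + (-17*18)*H(1)) = (-178 + 3135)*(-3370 + (-17*18)*(1 - 1*1)) = 2957*(-3370 - 306*(1 - 1)) = 2957*(-3370 - 306*0) = 2957*(-3370 + 0) = 2957*(-3370) = -9965090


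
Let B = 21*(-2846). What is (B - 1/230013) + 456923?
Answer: 91351273040/230013 ≈ 3.9716e+5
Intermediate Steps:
B = -59766
(B - 1/230013) + 456923 = (-59766 - 1/230013) + 456923 = -13746956959/230013 + 456923 = 91351273040/230013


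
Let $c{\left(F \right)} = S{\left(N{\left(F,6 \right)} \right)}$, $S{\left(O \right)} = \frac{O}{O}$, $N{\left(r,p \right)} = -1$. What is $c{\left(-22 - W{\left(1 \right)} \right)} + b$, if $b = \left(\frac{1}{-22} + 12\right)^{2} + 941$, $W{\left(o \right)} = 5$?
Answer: $\frac{525097}{484} \approx 1084.9$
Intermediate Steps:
$S{\left(O \right)} = 1$
$c{\left(F \right)} = 1$
$b = \frac{524613}{484}$ ($b = \left(- \frac{1}{22} + 12\right)^{2} + 941 = \left(\frac{263}{22}\right)^{2} + 941 = \frac{69169}{484} + 941 = \frac{524613}{484} \approx 1083.9$)
$c{\left(-22 - W{\left(1 \right)} \right)} + b = 1 + \frac{524613}{484} = \frac{525097}{484}$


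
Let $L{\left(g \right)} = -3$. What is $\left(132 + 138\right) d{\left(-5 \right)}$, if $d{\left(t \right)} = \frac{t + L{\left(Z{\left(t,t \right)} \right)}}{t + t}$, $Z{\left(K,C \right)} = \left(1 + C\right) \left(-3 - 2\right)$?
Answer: $216$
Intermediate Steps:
$Z{\left(K,C \right)} = -5 - 5 C$ ($Z{\left(K,C \right)} = \left(1 + C\right) \left(-5\right) = -5 - 5 C$)
$d{\left(t \right)} = \frac{-3 + t}{2 t}$ ($d{\left(t \right)} = \frac{t - 3}{t + t} = \frac{-3 + t}{2 t}$)
$\left(132 + 138\right) d{\left(-5 \right)} = \left(132 + 138\right) \frac{-3 - 5}{2 \left(-5\right)} = 270 \cdot \frac{1}{2} \left(- \frac{1}{5}\right) \left(-8\right) = 270 \cdot \frac{4}{5} = 216$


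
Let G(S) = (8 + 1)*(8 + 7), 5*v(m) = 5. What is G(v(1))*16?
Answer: 2160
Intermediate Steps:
v(m) = 1 (v(m) = (⅕)*5 = 1)
G(S) = 135 (G(S) = 9*15 = 135)
G(v(1))*16 = 135*16 = 2160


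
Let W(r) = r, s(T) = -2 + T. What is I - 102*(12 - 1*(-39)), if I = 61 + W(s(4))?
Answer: -5139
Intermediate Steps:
I = 63 (I = 61 + (-2 + 4) = 61 + 2 = 63)
I - 102*(12 - 1*(-39)) = 63 - 102*(12 - 1*(-39)) = 63 - 102*(12 + 39) = 63 - 102*51 = 63 - 5202 = -5139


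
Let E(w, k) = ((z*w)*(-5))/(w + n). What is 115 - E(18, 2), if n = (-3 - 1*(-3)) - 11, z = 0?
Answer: 115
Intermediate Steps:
n = -11 (n = (-3 + 3) - 11 = 0 - 11 = -11)
E(w, k) = 0 (E(w, k) = ((0*w)*(-5))/(w - 11) = (0*(-5))/(-11 + w) = 0/(-11 + w) = 0)
115 - E(18, 2) = 115 - 1*0 = 115 + 0 = 115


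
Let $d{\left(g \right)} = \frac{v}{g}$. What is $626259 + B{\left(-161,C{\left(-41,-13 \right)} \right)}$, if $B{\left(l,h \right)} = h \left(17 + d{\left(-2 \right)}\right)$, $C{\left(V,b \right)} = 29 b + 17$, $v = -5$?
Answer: $619239$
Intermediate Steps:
$d{\left(g \right)} = - \frac{5}{g}$
$C{\left(V,b \right)} = 17 + 29 b$
$B{\left(l,h \right)} = \frac{39 h}{2}$ ($B{\left(l,h \right)} = h \left(17 - \frac{5}{-2}\right) = h \left(17 - - \frac{5}{2}\right) = h \left(17 + \frac{5}{2}\right) = h \frac{39}{2} = \frac{39 h}{2}$)
$626259 + B{\left(-161,C{\left(-41,-13 \right)} \right)} = 626259 + \frac{39 \left(17 + 29 \left(-13\right)\right)}{2} = 626259 + \frac{39 \left(17 - 377\right)}{2} = 626259 + \frac{39}{2} \left(-360\right) = 626259 - 7020 = 619239$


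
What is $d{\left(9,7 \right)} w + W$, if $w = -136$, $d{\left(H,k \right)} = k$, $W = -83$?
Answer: $-1035$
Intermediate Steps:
$d{\left(9,7 \right)} w + W = 7 \left(-136\right) - 83 = -952 - 83 = -1035$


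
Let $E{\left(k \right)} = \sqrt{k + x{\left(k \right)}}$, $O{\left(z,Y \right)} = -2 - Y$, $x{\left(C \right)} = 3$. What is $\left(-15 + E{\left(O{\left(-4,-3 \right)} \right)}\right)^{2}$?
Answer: $169$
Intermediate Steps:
$E{\left(k \right)} = \sqrt{3 + k}$ ($E{\left(k \right)} = \sqrt{k + 3} = \sqrt{3 + k}$)
$\left(-15 + E{\left(O{\left(-4,-3 \right)} \right)}\right)^{2} = \left(-15 + \sqrt{3 - -1}\right)^{2} = \left(-15 + \sqrt{3 + \left(-2 + 3\right)}\right)^{2} = \left(-15 + \sqrt{3 + 1}\right)^{2} = \left(-15 + \sqrt{4}\right)^{2} = \left(-15 + 2\right)^{2} = \left(-13\right)^{2} = 169$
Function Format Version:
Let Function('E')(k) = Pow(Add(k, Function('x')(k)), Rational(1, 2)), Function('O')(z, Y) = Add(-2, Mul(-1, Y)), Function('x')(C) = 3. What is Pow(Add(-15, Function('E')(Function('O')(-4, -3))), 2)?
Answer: 169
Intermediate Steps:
Function('E')(k) = Pow(Add(3, k), Rational(1, 2)) (Function('E')(k) = Pow(Add(k, 3), Rational(1, 2)) = Pow(Add(3, k), Rational(1, 2)))
Pow(Add(-15, Function('E')(Function('O')(-4, -3))), 2) = Pow(Add(-15, Pow(Add(3, Add(-2, Mul(-1, -3))), Rational(1, 2))), 2) = Pow(Add(-15, Pow(Add(3, Add(-2, 3)), Rational(1, 2))), 2) = Pow(Add(-15, Pow(Add(3, 1), Rational(1, 2))), 2) = Pow(Add(-15, Pow(4, Rational(1, 2))), 2) = Pow(Add(-15, 2), 2) = Pow(-13, 2) = 169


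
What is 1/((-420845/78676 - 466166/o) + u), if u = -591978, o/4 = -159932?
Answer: -6291405016/3724402427343391 ≈ -1.6892e-6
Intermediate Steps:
o = -639728 (o = 4*(-159932) = -639728)
1/((-420845/78676 - 466166/o) + u) = 1/((-420845/78676 - 466166/(-639728)) - 591978) = 1/((-420845*1/78676 - 466166*(-1/639728)) - 591978) = 1/((-420845/78676 + 233083/319864) - 591978) = 1/(-29068781743/6291405016 - 591978) = 1/(-3724402427343391/6291405016) = -6291405016/3724402427343391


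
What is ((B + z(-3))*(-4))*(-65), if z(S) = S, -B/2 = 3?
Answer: -2340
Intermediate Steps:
B = -6 (B = -2*3 = -6)
((B + z(-3))*(-4))*(-65) = ((-6 - 3)*(-4))*(-65) = -9*(-4)*(-65) = 36*(-65) = -2340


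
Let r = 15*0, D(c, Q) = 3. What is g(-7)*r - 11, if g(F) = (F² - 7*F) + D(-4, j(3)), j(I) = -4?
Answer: -11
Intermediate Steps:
g(F) = 3 + F² - 7*F (g(F) = (F² - 7*F) + 3 = 3 + F² - 7*F)
r = 0
g(-7)*r - 11 = (3 + (-7)² - 7*(-7))*0 - 11 = (3 + 49 + 49)*0 - 11 = 101*0 - 11 = 0 - 11 = -11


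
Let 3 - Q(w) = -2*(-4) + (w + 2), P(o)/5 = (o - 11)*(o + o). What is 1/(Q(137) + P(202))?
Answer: 1/385676 ≈ 2.5928e-6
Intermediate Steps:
P(o) = 10*o*(-11 + o) (P(o) = 5*((o - 11)*(o + o)) = 5*((-11 + o)*(2*o)) = 5*(2*o*(-11 + o)) = 10*o*(-11 + o))
Q(w) = -7 - w (Q(w) = 3 - (-2*(-4) + (w + 2)) = 3 - (8 + (2 + w)) = 3 - (10 + w) = 3 + (-10 - w) = -7 - w)
1/(Q(137) + P(202)) = 1/((-7 - 1*137) + 10*202*(-11 + 202)) = 1/((-7 - 137) + 10*202*191) = 1/(-144 + 385820) = 1/385676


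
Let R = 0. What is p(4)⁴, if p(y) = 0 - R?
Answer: 0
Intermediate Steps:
p(y) = 0 (p(y) = 0 - 1*0 = 0 + 0 = 0)
p(4)⁴ = 0⁴ = 0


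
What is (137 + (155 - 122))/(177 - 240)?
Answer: -170/63 ≈ -2.6984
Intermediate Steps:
(137 + (155 - 122))/(177 - 240) = (137 + 33)/(-63) = 170*(-1/63) = -170/63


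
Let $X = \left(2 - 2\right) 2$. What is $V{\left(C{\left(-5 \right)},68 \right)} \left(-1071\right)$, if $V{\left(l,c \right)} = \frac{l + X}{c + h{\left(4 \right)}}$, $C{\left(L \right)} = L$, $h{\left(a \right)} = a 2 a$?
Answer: $\frac{1071}{20} \approx 53.55$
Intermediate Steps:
$h{\left(a \right)} = 2 a^{2}$ ($h{\left(a \right)} = 2 a a = 2 a^{2}$)
$X = 0$ ($X = 0 \cdot 2 = 0$)
$V{\left(l,c \right)} = \frac{l}{32 + c}$ ($V{\left(l,c \right)} = \frac{l + 0}{c + 2 \cdot 4^{2}} = \frac{l}{c + 2 \cdot 16} = \frac{l}{c + 32} = \frac{l}{32 + c}$)
$V{\left(C{\left(-5 \right)},68 \right)} \left(-1071\right) = - \frac{5}{32 + 68} \left(-1071\right) = - \frac{5}{100} \left(-1071\right) = \left(-5\right) \frac{1}{100} \left(-1071\right) = \left(- \frac{1}{20}\right) \left(-1071\right) = \frac{1071}{20}$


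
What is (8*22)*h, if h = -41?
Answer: -7216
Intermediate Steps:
(8*22)*h = (8*22)*(-41) = 176*(-41) = -7216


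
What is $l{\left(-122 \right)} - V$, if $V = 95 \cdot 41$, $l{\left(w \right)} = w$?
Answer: $-4017$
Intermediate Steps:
$V = 3895$
$l{\left(-122 \right)} - V = -122 - 3895 = -4017$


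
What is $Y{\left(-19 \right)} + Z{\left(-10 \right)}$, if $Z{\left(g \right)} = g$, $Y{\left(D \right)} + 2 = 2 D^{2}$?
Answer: $710$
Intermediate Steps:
$Y{\left(D \right)} = -2 + 2 D^{2}$
$Y{\left(-19 \right)} + Z{\left(-10 \right)} = \left(-2 + 2 \left(-19\right)^{2}\right) - 10 = \left(-2 + 2 \cdot 361\right) - 10 = \left(-2 + 722\right) - 10 = 720 - 10 = 710$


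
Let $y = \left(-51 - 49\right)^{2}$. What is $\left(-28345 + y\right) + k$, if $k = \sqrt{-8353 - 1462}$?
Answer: $-18345 + i \sqrt{9815} \approx -18345.0 + 99.071 i$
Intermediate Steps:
$y = 10000$ ($y = \left(-100\right)^{2} = 10000$)
$k = i \sqrt{9815}$ ($k = \sqrt{-9815} = i \sqrt{9815} \approx 99.071 i$)
$\left(-28345 + y\right) + k = \left(-28345 + 10000\right) + i \sqrt{9815} = -18345 + i \sqrt{9815}$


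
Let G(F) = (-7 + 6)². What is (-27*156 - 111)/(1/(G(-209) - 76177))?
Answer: 329308848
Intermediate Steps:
G(F) = 1 (G(F) = (-1)² = 1)
(-27*156 - 111)/(1/(G(-209) - 76177)) = (-27*156 - 111)/(1/(1 - 76177)) = (-4212 - 111)/(1/(-76176)) = -4323/(-1/76176) = -4323*(-76176) = 329308848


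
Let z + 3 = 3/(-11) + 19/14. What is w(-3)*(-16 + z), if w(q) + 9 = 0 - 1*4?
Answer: 35867/154 ≈ 232.90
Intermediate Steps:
w(q) = -13 (w(q) = -9 + (0 - 1*4) = -9 + (0 - 4) = -9 - 4 = -13)
z = -295/154 (z = -3 + (3/(-11) + 19/14) = -3 + (3*(-1/11) + 19*(1/14)) = -3 + (-3/11 + 19/14) = -3 + 167/154 = -295/154 ≈ -1.9156)
w(-3)*(-16 + z) = -13*(-16 - 295/154) = -13*(-2759/154) = 35867/154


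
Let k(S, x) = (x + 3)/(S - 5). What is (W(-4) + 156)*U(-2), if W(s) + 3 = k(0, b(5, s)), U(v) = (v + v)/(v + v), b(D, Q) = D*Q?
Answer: 782/5 ≈ 156.40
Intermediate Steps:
k(S, x) = (3 + x)/(-5 + S)
U(v) = 1 (U(v) = (2*v)/((2*v)) = (2*v)*(1/(2*v)) = 1)
W(s) = -18/5 - s (W(s) = -3 + (3 + 5*s)/(-5 + 0) = -3 + (3 + 5*s)/(-5) = -3 - (3 + 5*s)/5 = -3 + (-3/5 - s) = -18/5 - s)
(W(-4) + 156)*U(-2) = ((-18/5 - 1*(-4)) + 156)*1 = ((-18/5 + 4) + 156)*1 = (2/5 + 156)*1 = (782/5)*1 = 782/5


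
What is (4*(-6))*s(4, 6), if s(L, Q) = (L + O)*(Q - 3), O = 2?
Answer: -432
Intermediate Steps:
s(L, Q) = (-3 + Q)*(2 + L) (s(L, Q) = (L + 2)*(Q - 3) = (2 + L)*(-3 + Q) = (-3 + Q)*(2 + L))
(4*(-6))*s(4, 6) = (4*(-6))*(-6 - 3*4 + 2*6 + 4*6) = -24*(-6 - 12 + 12 + 24) = -24*18 = -432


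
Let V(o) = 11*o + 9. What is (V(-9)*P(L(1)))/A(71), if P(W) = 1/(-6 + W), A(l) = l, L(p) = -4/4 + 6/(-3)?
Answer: 10/71 ≈ 0.14085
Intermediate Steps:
L(p) = -3 (L(p) = -4*1/4 + 6*(-1/3) = -1 - 2 = -3)
V(o) = 9 + 11*o
(V(-9)*P(L(1)))/A(71) = ((9 + 11*(-9))/(-6 - 3))/71 = ((9 - 99)/(-9))*(1/71) = -90*(-1/9)*(1/71) = 10*(1/71) = 10/71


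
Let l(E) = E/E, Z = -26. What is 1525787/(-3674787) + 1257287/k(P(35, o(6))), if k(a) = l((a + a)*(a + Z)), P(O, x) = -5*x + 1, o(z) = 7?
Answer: 4620260397082/3674787 ≈ 1.2573e+6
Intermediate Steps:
P(O, x) = 1 - 5*x
l(E) = 1
k(a) = 1
1525787/(-3674787) + 1257287/k(P(35, o(6))) = 1525787/(-3674787) + 1257287/1 = 1525787*(-1/3674787) + 1257287*1 = -1525787/3674787 + 1257287 = 4620260397082/3674787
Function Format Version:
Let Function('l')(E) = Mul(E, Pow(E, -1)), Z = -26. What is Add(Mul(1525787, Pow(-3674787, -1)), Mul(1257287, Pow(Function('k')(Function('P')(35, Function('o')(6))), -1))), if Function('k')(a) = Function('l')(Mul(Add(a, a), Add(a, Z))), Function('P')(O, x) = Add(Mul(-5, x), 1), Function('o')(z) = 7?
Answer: Rational(4620260397082, 3674787) ≈ 1.2573e+6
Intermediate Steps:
Function('P')(O, x) = Add(1, Mul(-5, x))
Function('l')(E) = 1
Function('k')(a) = 1
Add(Mul(1525787, Pow(-3674787, -1)), Mul(1257287, Pow(Function('k')(Function('P')(35, Function('o')(6))), -1))) = Add(Mul(1525787, Pow(-3674787, -1)), Mul(1257287, Pow(1, -1))) = Add(Mul(1525787, Rational(-1, 3674787)), Mul(1257287, 1)) = Add(Rational(-1525787, 3674787), 1257287) = Rational(4620260397082, 3674787)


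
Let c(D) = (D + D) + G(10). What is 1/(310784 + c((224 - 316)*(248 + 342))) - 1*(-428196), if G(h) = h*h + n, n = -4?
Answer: 86632614721/202320 ≈ 4.2820e+5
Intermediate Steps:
G(h) = -4 + h² (G(h) = h*h - 4 = h² - 4 = -4 + h²)
c(D) = 96 + 2*D (c(D) = (D + D) + (-4 + 10²) = 2*D + (-4 + 100) = 2*D + 96 = 96 + 2*D)
1/(310784 + c((224 - 316)*(248 + 342))) - 1*(-428196) = 1/(310784 + (96 + 2*((224 - 316)*(248 + 342)))) - 1*(-428196) = 1/(310784 + (96 + 2*(-92*590))) + 428196 = 1/(310784 + (96 + 2*(-54280))) + 428196 = 1/(310784 + (96 - 108560)) + 428196 = 1/(310784 - 108464) + 428196 = 1/202320 + 428196 = 86632614721/202320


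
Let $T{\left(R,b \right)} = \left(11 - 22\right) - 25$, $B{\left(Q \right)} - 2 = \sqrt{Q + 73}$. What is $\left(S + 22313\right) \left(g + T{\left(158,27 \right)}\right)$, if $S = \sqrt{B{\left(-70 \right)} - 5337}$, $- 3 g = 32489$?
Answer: $- \frac{727336861}{3} - \frac{32597 i \sqrt{5335 - \sqrt{3}}}{3} \approx -2.4245 \cdot 10^{8} - 7.9351 \cdot 10^{5} i$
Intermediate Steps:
$g = - \frac{32489}{3}$ ($g = \left(- \frac{1}{3}\right) 32489 = - \frac{32489}{3} \approx -10830.0$)
$B{\left(Q \right)} = 2 + \sqrt{73 + Q}$ ($B{\left(Q \right)} = 2 + \sqrt{Q + 73} = 2 + \sqrt{73 + Q}$)
$T{\left(R,b \right)} = -36$ ($T{\left(R,b \right)} = -11 - 25 = -36$)
$S = \sqrt{-5335 + \sqrt{3}}$ ($S = \sqrt{\left(2 + \sqrt{73 - 70}\right) - 5337} = \sqrt{\left(2 + \sqrt{3}\right) - 5337} = \sqrt{-5335 + \sqrt{3}} \approx 73.029 i$)
$\left(S + 22313\right) \left(g + T{\left(158,27 \right)}\right) = \left(\sqrt{-5335 + \sqrt{3}} + 22313\right) \left(- \frac{32489}{3} - 36\right) = \left(22313 + \sqrt{-5335 + \sqrt{3}}\right) \left(- \frac{32597}{3}\right) = - \frac{727336861}{3} - \frac{32597 \sqrt{-5335 + \sqrt{3}}}{3}$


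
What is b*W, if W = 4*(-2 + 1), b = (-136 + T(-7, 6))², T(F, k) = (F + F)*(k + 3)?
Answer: -274576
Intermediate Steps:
T(F, k) = 2*F*(3 + k) (T(F, k) = (2*F)*(3 + k) = 2*F*(3 + k))
b = 68644 (b = (-136 + 2*(-7)*(3 + 6))² = (-136 + 2*(-7)*9)² = (-136 - 126)² = (-262)² = 68644)
W = -4 (W = 4*(-1) = -4)
b*W = 68644*(-4) = -274576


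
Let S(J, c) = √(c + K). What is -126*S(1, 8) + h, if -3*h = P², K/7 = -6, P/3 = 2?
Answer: -12 - 126*I*√34 ≈ -12.0 - 734.7*I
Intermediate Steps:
P = 6 (P = 3*2 = 6)
K = -42 (K = 7*(-6) = -42)
S(J, c) = √(-42 + c) (S(J, c) = √(c - 42) = √(-42 + c))
h = -12 (h = -⅓*6² = -⅓*36 = -12)
-126*S(1, 8) + h = -126*√(-42 + 8) - 12 = -126*I*√34 - 12 = -12 - 126*I*√34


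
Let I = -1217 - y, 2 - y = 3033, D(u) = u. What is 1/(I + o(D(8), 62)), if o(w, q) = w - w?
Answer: 1/1814 ≈ 0.00055127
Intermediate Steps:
y = -3031 (y = 2 - 1*3033 = 2 - 3033 = -3031)
o(w, q) = 0
I = 1814 (I = -1217 - 1*(-3031) = -1217 + 3031 = 1814)
1/(I + o(D(8), 62)) = 1/(1814 + 0) = 1/1814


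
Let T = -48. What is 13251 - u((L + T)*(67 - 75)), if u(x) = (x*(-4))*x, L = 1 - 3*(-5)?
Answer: 275395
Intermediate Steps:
L = 16 (L = 1 + 15 = 16)
u(x) = -4*x**2 (u(x) = (-4*x)*x = -4*x**2)
13251 - u((L + T)*(67 - 75)) = 13251 - (-4)*((16 - 48)*(67 - 75))**2 = 13251 - (-4)*(-32*(-8))**2 = 13251 - (-4)*256**2 = 13251 - (-4)*65536 = 13251 - 1*(-262144) = 13251 + 262144 = 275395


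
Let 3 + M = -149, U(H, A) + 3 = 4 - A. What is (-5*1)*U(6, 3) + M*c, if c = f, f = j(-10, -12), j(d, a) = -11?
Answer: 1682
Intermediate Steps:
f = -11
c = -11
U(H, A) = 1 - A (U(H, A) = -3 + (4 - A) = 1 - A)
M = -152 (M = -3 - 149 = -152)
(-5*1)*U(6, 3) + M*c = (-5*1)*(1 - 1*3) - 152*(-11) = -5*(1 - 3) + 1672 = -5*(-2) + 1672 = 10 + 1672 = 1682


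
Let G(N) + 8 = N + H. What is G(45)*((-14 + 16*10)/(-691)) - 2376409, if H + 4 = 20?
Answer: -1642106357/691 ≈ -2.3764e+6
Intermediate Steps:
H = 16 (H = -4 + 20 = 16)
G(N) = 8 + N (G(N) = -8 + (N + 16) = -8 + (16 + N) = 8 + N)
G(45)*((-14 + 16*10)/(-691)) - 2376409 = (8 + 45)*((-14 + 16*10)/(-691)) - 2376409 = 53*((-14 + 160)*(-1/691)) - 2376409 = 53*(146*(-1/691)) - 2376409 = 53*(-146/691) - 2376409 = -7738/691 - 2376409 = -1642106357/691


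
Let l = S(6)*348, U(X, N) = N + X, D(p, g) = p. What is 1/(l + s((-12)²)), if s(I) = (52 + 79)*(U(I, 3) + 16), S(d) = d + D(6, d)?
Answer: 1/25529 ≈ 3.9171e-5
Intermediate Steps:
S(d) = 6 + d (S(d) = d + 6 = 6 + d)
s(I) = 2489 + 131*I (s(I) = (52 + 79)*((3 + I) + 16) = 131*(19 + I) = 2489 + 131*I)
l = 4176 (l = (6 + 6)*348 = 12*348 = 4176)
1/(l + s((-12)²)) = 1/(4176 + (2489 + 131*(-12)²)) = 1/(4176 + (2489 + 131*144)) = 1/(4176 + (2489 + 18864)) = 1/(4176 + 21353) = 1/25529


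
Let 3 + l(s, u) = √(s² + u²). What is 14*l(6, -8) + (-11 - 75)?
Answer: 12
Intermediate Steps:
l(s, u) = -3 + √(s² + u²)
14*l(6, -8) + (-11 - 75) = 14*(-3 + √(6² + (-8)²)) + (-11 - 75) = 14*(-3 + √(36 + 64)) - 86 = 14*(-3 + √100) - 86 = 14*(-3 + 10) - 86 = 14*7 - 86 = 98 - 86 = 12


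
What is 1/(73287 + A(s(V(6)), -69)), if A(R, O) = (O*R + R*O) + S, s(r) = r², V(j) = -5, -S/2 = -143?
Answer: 1/70123 ≈ 1.4261e-5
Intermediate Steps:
S = 286 (S = -2*(-143) = 286)
A(R, O) = 286 + 2*O*R (A(R, O) = (O*R + R*O) + 286 = (O*R + O*R) + 286 = 2*O*R + 286 = 286 + 2*O*R)
1/(73287 + A(s(V(6)), -69)) = 1/(73287 + (286 + 2*(-69)*(-5)²)) = 1/(73287 + (286 + 2*(-69)*25)) = 1/(73287 + (286 - 3450)) = 1/(73287 - 3164) = 1/70123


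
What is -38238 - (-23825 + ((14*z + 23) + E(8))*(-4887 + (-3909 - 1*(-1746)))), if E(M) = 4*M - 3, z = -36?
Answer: -3201013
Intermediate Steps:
E(M) = -3 + 4*M
-38238 - (-23825 + ((14*z + 23) + E(8))*(-4887 + (-3909 - 1*(-1746)))) = -38238 - (-23825 + ((14*(-36) + 23) + (-3 + 4*8))*(-4887 + (-3909 - 1*(-1746)))) = -38238 - (-23825 + ((-504 + 23) + (-3 + 32))*(-4887 + (-3909 + 1746))) = -38238 - (-23825 + (-481 + 29)*(-4887 - 2163)) = -38238 - (-23825 - 452*(-7050)) = -38238 - (-23825 + 3186600) = -38238 - 1*3162775 = -38238 - 3162775 = -3201013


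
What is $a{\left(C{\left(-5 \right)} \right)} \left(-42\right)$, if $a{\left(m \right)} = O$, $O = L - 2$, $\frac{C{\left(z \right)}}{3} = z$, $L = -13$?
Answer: $630$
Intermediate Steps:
$C{\left(z \right)} = 3 z$
$O = -15$ ($O = -13 - 2 = -15$)
$a{\left(m \right)} = -15$
$a{\left(C{\left(-5 \right)} \right)} \left(-42\right) = \left(-15\right) \left(-42\right) = 630$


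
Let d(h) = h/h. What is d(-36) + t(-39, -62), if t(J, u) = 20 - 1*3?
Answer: 18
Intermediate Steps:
t(J, u) = 17 (t(J, u) = 20 - 3 = 17)
d(h) = 1
d(-36) + t(-39, -62) = 1 + 17 = 18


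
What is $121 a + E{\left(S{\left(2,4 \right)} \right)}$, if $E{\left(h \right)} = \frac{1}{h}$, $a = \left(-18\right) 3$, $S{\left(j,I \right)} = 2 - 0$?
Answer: $- \frac{13067}{2} \approx -6533.5$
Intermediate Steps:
$S{\left(j,I \right)} = 2$ ($S{\left(j,I \right)} = 2 + 0 = 2$)
$a = -54$
$121 a + E{\left(S{\left(2,4 \right)} \right)} = 121 \left(-54\right) + \frac{1}{2} = -6534 + \frac{1}{2} = - \frac{13067}{2}$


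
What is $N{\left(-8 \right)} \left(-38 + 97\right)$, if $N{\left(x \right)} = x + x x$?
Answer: $3304$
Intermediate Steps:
$N{\left(x \right)} = x + x^{2}$
$N{\left(-8 \right)} \left(-38 + 97\right) = - 8 \left(1 - 8\right) \left(-38 + 97\right) = \left(-8\right) \left(-7\right) 59 = 56 \cdot 59 = 3304$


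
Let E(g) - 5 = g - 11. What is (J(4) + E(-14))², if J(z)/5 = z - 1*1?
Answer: 25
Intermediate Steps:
E(g) = -6 + g (E(g) = 5 + (g - 11) = 5 + (-11 + g) = -6 + g)
J(z) = -5 + 5*z (J(z) = 5*(z - 1*1) = 5*(z - 1) = 5*(-1 + z) = -5 + 5*z)
(J(4) + E(-14))² = ((-5 + 5*4) + (-6 - 14))² = ((-5 + 20) - 20)² = (15 - 20)² = (-5)² = 25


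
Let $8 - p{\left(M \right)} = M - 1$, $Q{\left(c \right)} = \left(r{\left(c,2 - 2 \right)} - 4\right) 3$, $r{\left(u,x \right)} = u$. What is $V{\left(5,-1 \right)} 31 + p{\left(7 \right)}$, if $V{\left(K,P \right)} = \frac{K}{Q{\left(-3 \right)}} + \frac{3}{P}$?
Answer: $- \frac{2066}{21} \approx -98.381$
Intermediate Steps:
$Q{\left(c \right)} = -12 + 3 c$ ($Q{\left(c \right)} = \left(c - 4\right) 3 = \left(-4 + c\right) 3 = -12 + 3 c$)
$V{\left(K,P \right)} = \frac{3}{P} - \frac{K}{21}$ ($V{\left(K,P \right)} = \frac{K}{-12 + 3 \left(-3\right)} + \frac{3}{P} = \frac{K}{-12 - 9} + \frac{3}{P} = \frac{K}{-21} + \frac{3}{P} = K \left(- \frac{1}{21}\right) + \frac{3}{P} = - \frac{K}{21} + \frac{3}{P} = \frac{3}{P} - \frac{K}{21}$)
$p{\left(M \right)} = 9 - M$ ($p{\left(M \right)} = 8 - \left(M - 1\right) = 8 - \left(-1 + M\right) = 9 - M$)
$V{\left(5,-1 \right)} 31 + p{\left(7 \right)} = \left(\frac{3}{-1} - \frac{5}{21}\right) 31 + \left(9 - 7\right) = \left(3 \left(-1\right) - \frac{5}{21}\right) 31 + \left(9 - 7\right) = \left(-3 - \frac{5}{21}\right) 31 + 2 = \left(- \frac{68}{21}\right) 31 + 2 = - \frac{2108}{21} + 2 = - \frac{2066}{21}$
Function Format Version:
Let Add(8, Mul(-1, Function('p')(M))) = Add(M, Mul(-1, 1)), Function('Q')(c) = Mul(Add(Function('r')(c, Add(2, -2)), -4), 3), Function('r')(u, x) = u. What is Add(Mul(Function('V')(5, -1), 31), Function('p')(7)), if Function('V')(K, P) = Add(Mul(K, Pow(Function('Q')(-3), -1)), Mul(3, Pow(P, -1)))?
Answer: Rational(-2066, 21) ≈ -98.381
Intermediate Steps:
Function('Q')(c) = Add(-12, Mul(3, c)) (Function('Q')(c) = Mul(Add(c, -4), 3) = Mul(Add(-4, c), 3) = Add(-12, Mul(3, c)))
Function('V')(K, P) = Add(Mul(3, Pow(P, -1)), Mul(Rational(-1, 21), K)) (Function('V')(K, P) = Add(Mul(K, Pow(Add(-12, Mul(3, -3)), -1)), Mul(3, Pow(P, -1))) = Add(Mul(K, Pow(Add(-12, -9), -1)), Mul(3, Pow(P, -1))) = Add(Mul(K, Pow(-21, -1)), Mul(3, Pow(P, -1))) = Add(Mul(K, Rational(-1, 21)), Mul(3, Pow(P, -1))) = Add(Mul(Rational(-1, 21), K), Mul(3, Pow(P, -1))) = Add(Mul(3, Pow(P, -1)), Mul(Rational(-1, 21), K)))
Function('p')(M) = Add(9, Mul(-1, M)) (Function('p')(M) = Add(8, Mul(-1, Add(M, Mul(-1, 1)))) = Add(8, Mul(-1, Add(M, -1))) = Add(8, Mul(-1, Add(-1, M))) = Add(8, Add(1, Mul(-1, M))) = Add(9, Mul(-1, M)))
Add(Mul(Function('V')(5, -1), 31), Function('p')(7)) = Add(Mul(Add(Mul(3, Pow(-1, -1)), Mul(Rational(-1, 21), 5)), 31), Add(9, Mul(-1, 7))) = Add(Mul(Add(Mul(3, -1), Rational(-5, 21)), 31), Add(9, -7)) = Add(Mul(Add(-3, Rational(-5, 21)), 31), 2) = Add(Mul(Rational(-68, 21), 31), 2) = Add(Rational(-2108, 21), 2) = Rational(-2066, 21)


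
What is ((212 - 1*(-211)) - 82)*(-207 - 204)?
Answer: -140151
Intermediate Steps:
((212 - 1*(-211)) - 82)*(-207 - 204) = ((212 + 211) - 82)*(-411) = (423 - 82)*(-411) = 341*(-411) = -140151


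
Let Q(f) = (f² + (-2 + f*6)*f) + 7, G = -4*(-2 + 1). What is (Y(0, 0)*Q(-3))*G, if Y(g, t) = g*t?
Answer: 0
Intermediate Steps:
G = 4 (G = -4*(-1) = 4)
Q(f) = 7 + f² + f*(-2 + 6*f) (Q(f) = (f² + (-2 + 6*f)*f) + 7 = (f² + f*(-2 + 6*f)) + 7 = 7 + f² + f*(-2 + 6*f))
(Y(0, 0)*Q(-3))*G = ((0*0)*(7 - 2*(-3) + 7*(-3)²))*4 = (0*(7 + 6 + 7*9))*4 = (0*(7 + 6 + 63))*4 = (0*76)*4 = 0*4 = 0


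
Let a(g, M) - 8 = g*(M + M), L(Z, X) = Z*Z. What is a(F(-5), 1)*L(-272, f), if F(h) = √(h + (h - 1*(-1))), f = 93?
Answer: 591872 + 443904*I ≈ 5.9187e+5 + 4.439e+5*I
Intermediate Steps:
F(h) = √(1 + 2*h) (F(h) = √(h + (h + 1)) = √(h + (1 + h)) = √(1 + 2*h))
L(Z, X) = Z²
a(g, M) = 8 + 2*M*g (a(g, M) = 8 + g*(M + M) = 8 + g*(2*M) = 8 + 2*M*g)
a(F(-5), 1)*L(-272, f) = (8 + 2*1*√(1 + 2*(-5)))*(-272)² = (8 + 2*1*√(1 - 10))*73984 = (8 + 2*1*√(-9))*73984 = (8 + 2*1*(3*I))*73984 = (8 + 6*I)*73984 = 591872 + 443904*I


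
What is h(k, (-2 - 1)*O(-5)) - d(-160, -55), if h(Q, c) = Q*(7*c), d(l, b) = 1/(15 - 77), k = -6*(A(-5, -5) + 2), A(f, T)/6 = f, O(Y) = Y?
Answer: 1093681/62 ≈ 17640.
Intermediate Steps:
A(f, T) = 6*f
k = 168 (k = -6*(6*(-5) + 2) = -6*(-30 + 2) = -6*(-28) = 168)
d(l, b) = -1/62 (d(l, b) = 1/(-62) = -1/62)
h(Q, c) = 7*Q*c
h(k, (-2 - 1)*O(-5)) - d(-160, -55) = 7*168*((-2 - 1)*(-5)) - 1*(-1/62) = 7*168*(-3*(-5)) + 1/62 = 7*168*15 + 1/62 = 17640 + 1/62 = 1093681/62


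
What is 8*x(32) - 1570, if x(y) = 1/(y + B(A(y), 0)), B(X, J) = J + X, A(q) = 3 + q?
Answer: -105182/67 ≈ -1569.9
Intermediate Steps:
x(y) = 1/(3 + 2*y) (x(y) = 1/(y + (0 + (3 + y))) = 1/(y + (3 + y)) = 1/(3 + 2*y))
8*x(32) - 1570 = 8/(3 + 2*32) - 1570 = 8/(3 + 64) - 1570 = 8/67 - 1570 = -105182/67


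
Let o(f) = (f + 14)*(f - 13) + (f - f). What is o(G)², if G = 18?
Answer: 25600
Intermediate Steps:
o(f) = (-13 + f)*(14 + f) (o(f) = (14 + f)*(-13 + f) + 0 = (-13 + f)*(14 + f) + 0 = (-13 + f)*(14 + f))
o(G)² = (-182 + 18 + 18²)² = (-182 + 18 + 324)² = 160² = 25600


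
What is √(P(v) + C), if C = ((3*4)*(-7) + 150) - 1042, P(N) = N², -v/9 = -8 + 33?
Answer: √49649 ≈ 222.82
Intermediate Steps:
v = -225 (v = -9*(-8 + 33) = -9*25 = -225)
C = -976 (C = (12*(-7) + 150) - 1042 = (-84 + 150) - 1042 = 66 - 1042 = -976)
√(P(v) + C) = √((-225)² - 976) = √(50625 - 976) = √49649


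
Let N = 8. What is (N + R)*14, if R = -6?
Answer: 28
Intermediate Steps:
(N + R)*14 = (8 - 6)*14 = 2*14 = 28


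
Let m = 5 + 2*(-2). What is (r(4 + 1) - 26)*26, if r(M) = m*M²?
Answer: -26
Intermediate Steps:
m = 1 (m = 5 - 4 = 1)
r(M) = M² (r(M) = 1*M² = M²)
(r(4 + 1) - 26)*26 = ((4 + 1)² - 26)*26 = (5² - 26)*26 = (25 - 26)*26 = -1*26 = -26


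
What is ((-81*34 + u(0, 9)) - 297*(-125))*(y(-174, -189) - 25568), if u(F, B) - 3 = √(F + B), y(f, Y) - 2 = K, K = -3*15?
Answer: -880429347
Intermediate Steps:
K = -45
y(f, Y) = -43 (y(f, Y) = 2 - 45 = -43)
u(F, B) = 3 + √(B + F) (u(F, B) = 3 + √(F + B) = 3 + √(B + F))
((-81*34 + u(0, 9)) - 297*(-125))*(y(-174, -189) - 25568) = ((-81*34 + (3 + √(9 + 0))) - 297*(-125))*(-43 - 25568) = ((-2754 + (3 + √9)) + 37125)*(-25611) = ((-2754 + (3 + 3)) + 37125)*(-25611) = ((-2754 + 6) + 37125)*(-25611) = (-2748 + 37125)*(-25611) = 34377*(-25611) = -880429347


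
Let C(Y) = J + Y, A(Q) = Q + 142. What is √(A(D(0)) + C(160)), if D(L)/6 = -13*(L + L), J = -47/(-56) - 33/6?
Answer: √233114/28 ≈ 17.244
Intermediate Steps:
J = -261/56 (J = -47*(-1/56) - 33*⅙ = 47/56 - 11/2 = -261/56 ≈ -4.6607)
D(L) = -156*L (D(L) = 6*(-13*(L + L)) = 6*(-26*L) = -156*L)
A(Q) = 142 + Q
C(Y) = -261/56 + Y
√(A(D(0)) + C(160)) = √((142 - 156*0) + (-261/56 + 160)) = √((142 + 0) + 8699/56) = √(142 + 8699/56) = √(16651/56) = √233114/28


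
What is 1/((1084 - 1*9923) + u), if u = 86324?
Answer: 1/77485 ≈ 1.2906e-5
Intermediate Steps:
1/((1084 - 1*9923) + u) = 1/((1084 - 1*9923) + 86324) = 1/((1084 - 9923) + 86324) = 1/(-8839 + 86324) = 1/77485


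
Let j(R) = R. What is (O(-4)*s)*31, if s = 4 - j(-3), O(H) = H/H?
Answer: 217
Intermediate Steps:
O(H) = 1
s = 7 (s = 4 - 1*(-3) = 4 + 3 = 7)
(O(-4)*s)*31 = (1*7)*31 = 7*31 = 217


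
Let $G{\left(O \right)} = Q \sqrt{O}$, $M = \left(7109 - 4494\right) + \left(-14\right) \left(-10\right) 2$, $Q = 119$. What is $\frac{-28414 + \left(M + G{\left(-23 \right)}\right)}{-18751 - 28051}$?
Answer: $\frac{25519}{46802} - \frac{17 i \sqrt{23}}{6686} \approx 0.54525 - 0.012194 i$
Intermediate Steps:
$M = 2895$ ($M = 2615 + 140 \cdot 2 = 2615 + 280 = 2895$)
$G{\left(O \right)} = 119 \sqrt{O}$
$\frac{-28414 + \left(M + G{\left(-23 \right)}\right)}{-18751 - 28051} = \frac{-28414 + \left(2895 + 119 \sqrt{-23}\right)}{-18751 - 28051} = \frac{-28414 + \left(2895 + 119 i \sqrt{23}\right)}{-46802} = \left(-28414 + \left(2895 + 119 i \sqrt{23}\right)\right) \left(- \frac{1}{46802}\right) = \left(-25519 + 119 i \sqrt{23}\right) \left(- \frac{1}{46802}\right) = \frac{25519}{46802} - \frac{17 i \sqrt{23}}{6686}$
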